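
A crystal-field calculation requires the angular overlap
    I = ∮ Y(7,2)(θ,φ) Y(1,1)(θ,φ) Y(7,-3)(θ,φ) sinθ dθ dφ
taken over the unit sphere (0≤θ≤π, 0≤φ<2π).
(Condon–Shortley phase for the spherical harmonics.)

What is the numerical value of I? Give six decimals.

l₁+l₂+l₃=15 is odd: 3j(l;000)=0 ⇒ I=0

0.000000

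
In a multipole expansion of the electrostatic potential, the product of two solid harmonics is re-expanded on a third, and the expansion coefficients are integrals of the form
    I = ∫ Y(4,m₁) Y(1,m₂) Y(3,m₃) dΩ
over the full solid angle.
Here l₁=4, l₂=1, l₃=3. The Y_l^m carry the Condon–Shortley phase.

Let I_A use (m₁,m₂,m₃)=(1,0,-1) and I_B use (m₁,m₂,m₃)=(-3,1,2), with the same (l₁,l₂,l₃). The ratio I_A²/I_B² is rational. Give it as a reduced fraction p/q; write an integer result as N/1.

5/7

l's match ⇒ only the (l;m) 3-j factors differ between A and B.
A: triangle coeff Δ(4,1,3) = 1/252; Σ_t [1,1]: t=1:−1/48 = -1/48; (3j)²=5/84 [(4 1 3; 1 0 -1)], sign=-1
B: triangle coeff Δ(4,1,3) = 1/252; Σ_t [2,2]: t=2:+1/240 = 1/240; (3j)²=1/12 [(4 1 3; -3 1 2)], sign=-1
I_A²/I_B² = (5/84)/(1/12) = 5/7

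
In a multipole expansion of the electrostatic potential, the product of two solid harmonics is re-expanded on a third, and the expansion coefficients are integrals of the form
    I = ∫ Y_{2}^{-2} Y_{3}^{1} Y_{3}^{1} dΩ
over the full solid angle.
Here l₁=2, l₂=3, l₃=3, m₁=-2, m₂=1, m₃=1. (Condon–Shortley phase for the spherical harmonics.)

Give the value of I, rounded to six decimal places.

Checks pass: Σm=0; 8 even; l₃=3∈[1,5].
(2·2+1)(2·3+1)(2·3+1) = 245
Δ: 2! 2! 4! / 9! → 1/3780
sum: t=0:+1/24 t=1:−1/4 t=2:+1/24 = -1/6
3j²(2 3 3; 0 0 0) = Δ·Π!·Σ² = 4/105  (sign +1)
sum: t=2:+1/16 = 1/16
3j²(2 3 3; -2 1 1) = Δ·Π!·Σ² = 2/35  (sign +1)
combine: 4πI² = 245·4/105·2/35 = 8/15
take √, sign +1: I = 0.20601291

0.206013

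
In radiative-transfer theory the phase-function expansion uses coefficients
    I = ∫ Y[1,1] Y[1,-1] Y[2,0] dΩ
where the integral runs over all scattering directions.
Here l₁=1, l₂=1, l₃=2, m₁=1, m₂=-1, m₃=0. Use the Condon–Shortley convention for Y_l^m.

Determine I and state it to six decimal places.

m-sum 0 ✓  L=4 even ✓  0≤2≤2 ✓
Π(2lᵢ+1) = 3×3×5 = 45
triangle coeff Δ(1,1,2) = 1/30
Σ_t [0,0]: t=0:+1/1 = 1/1
(3j)²=2/15 [(1 1 2; 0 0 0)], sign=+1
Σ_t [0,0]: t=0:+1/4 = 1/4
(3j)²=1/30 [(1 1 2; 1 -1 0)], sign=+1
⇒ 4πI² = 1/5
I = (+1)√(1/5/(4π)) = 0.12615663

0.126157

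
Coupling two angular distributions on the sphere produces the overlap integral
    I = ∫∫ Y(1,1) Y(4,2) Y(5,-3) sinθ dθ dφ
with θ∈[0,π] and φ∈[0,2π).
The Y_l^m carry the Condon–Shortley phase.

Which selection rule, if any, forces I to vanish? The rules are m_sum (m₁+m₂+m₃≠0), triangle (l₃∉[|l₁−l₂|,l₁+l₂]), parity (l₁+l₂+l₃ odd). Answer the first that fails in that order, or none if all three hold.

azimuthal sum: 1 + 2 − 3 = 0  ✓
3 ≤ 5 ≤ 5 (triangle on l)  ✓
L = 1 + 4 + 5 = 10 (even)  ✓

none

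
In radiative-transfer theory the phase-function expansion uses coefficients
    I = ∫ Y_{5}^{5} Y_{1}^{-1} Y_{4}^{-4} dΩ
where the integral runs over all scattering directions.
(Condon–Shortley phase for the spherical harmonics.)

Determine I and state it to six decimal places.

-0.329416

m-sum 0 ✓  L=10 even ✓  4≤4≤6 ✓
Π(2lᵢ+1) = 11×3×9 = 297
triangle coeff Δ(5,1,4) = 1/495
Σ_t [1,1]: t=1:−1/576 = -1/576
(3j)²=5/99 [(5 1 4; 0 0 0)], sign=-1
Σ_t [0,0]: t=0:+1/80640 = 1/80640
(3j)²=1/11 [(5 1 4; 5 -1 -4)], sign=+1
⇒ 4πI² = 15/11
I = (-1)√(15/11/(4π)) = -0.32941575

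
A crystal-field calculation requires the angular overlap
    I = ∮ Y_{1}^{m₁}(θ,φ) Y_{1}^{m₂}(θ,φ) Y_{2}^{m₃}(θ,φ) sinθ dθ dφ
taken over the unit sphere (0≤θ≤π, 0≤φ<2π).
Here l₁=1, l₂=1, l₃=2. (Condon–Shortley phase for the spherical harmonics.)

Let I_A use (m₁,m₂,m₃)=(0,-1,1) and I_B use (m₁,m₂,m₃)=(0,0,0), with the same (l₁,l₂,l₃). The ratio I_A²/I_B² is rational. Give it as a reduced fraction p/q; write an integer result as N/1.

3/4

l's match ⇒ only the (l;m) 3-j factors differ between A and B.
A: triangle coeff Δ(1,1,2) = 1/30; Σ_t [0,0]: t=0:+1/2 = 1/2; (3j)²=1/10 [(1 1 2; 0 -1 1)], sign=-1
B: triangle coeff Δ(1,1,2) = 1/30; Σ_t [0,0]: t=0:+1/1 = 1/1; (3j)²=2/15 [(1 1 2; 0 0 0)], sign=+1
I_A²/I_B² = (1/10)/(2/15) = 3/4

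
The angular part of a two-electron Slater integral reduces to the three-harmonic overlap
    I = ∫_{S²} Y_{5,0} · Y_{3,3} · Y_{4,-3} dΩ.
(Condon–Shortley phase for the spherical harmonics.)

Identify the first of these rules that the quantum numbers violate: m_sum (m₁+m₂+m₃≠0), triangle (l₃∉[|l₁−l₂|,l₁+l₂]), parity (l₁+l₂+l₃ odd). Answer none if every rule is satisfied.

none

m₁+m₂+m₃ = 0 + 3 − 3 = 0  ✓
triangle: |5−3|=2 ≤ l₃=4 ≤ 5+3=8  ✓
parity: l₁+l₂+l₃ = 12 is even  ✓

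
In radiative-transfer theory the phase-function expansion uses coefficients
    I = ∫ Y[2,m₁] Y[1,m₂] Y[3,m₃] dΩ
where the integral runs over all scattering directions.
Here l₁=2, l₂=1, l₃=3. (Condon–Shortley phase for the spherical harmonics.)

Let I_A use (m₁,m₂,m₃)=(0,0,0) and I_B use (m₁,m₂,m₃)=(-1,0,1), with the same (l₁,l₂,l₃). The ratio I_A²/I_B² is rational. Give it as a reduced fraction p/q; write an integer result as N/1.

l's match ⇒ only the (l;m) 3-j factors differ between A and B.
A: triangle coeff Δ(2,1,3) = 1/105; Σ_t [0,0]: t=0:+1/4 = 1/4; (3j)²=3/35 [(2 1 3; 0 0 0)], sign=-1
B: triangle coeff Δ(2,1,3) = 1/105; Σ_t [0,0]: t=0:+1/6 = 1/6; (3j)²=8/105 [(2 1 3; -1 0 1)], sign=+1
I_A²/I_B² = (3/35)/(8/105) = 9/8

9/8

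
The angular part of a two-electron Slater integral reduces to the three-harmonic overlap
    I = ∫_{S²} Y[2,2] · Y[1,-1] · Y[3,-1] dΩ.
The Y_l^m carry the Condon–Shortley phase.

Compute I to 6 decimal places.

Rules hold: Σm=0, L=6 even, 1≤3≤3.
N = 5·3·7 = 105
Δ = 0!·4!·2!/7! = 1/105
Racah Σ t=0..0: t=0:+1/4 = 1/4
⇒ 3j(2 1 3; 0 0 0)² = 3/35, sgn -1
Racah Σ t=0..0: t=0:+1/48 = 1/48
⇒ 3j(2 1 3; 2 -1 -1)² = 1/105, sgn +1
4πI² = N·(3j₀)²·(3jₘ)² = 3/35
I = -1·√(0.0857143/4π) = -0.08258890

-0.082589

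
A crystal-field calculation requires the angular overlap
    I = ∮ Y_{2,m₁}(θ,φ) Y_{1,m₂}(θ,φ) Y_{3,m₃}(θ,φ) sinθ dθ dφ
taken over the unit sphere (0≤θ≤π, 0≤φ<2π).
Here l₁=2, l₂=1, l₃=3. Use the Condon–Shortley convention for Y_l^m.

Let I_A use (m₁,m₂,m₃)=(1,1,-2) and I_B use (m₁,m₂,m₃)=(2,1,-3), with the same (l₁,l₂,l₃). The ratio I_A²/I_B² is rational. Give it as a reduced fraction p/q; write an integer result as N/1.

2/3

Shared (l₁,l₂,l₃)=(2,1,3): N and (l;000)² cancel in I_A²/I_B².
A: Δ = 0!·4!·2!/7! = 1/105; Racah Σ t=0..0: t=0:+1/12 = 1/12; ⇒ 3j(2 1 3; 1 1 -2)² = 2/21, sgn -1
B: Δ = 0!·4!·2!/7! = 1/105; Racah Σ t=0..0: t=0:+1/48 = 1/48; ⇒ 3j(2 1 3; 2 1 -3)² = 1/7, sgn +1
I_A²/I_B² = (2/21)/(1/7) = 2/3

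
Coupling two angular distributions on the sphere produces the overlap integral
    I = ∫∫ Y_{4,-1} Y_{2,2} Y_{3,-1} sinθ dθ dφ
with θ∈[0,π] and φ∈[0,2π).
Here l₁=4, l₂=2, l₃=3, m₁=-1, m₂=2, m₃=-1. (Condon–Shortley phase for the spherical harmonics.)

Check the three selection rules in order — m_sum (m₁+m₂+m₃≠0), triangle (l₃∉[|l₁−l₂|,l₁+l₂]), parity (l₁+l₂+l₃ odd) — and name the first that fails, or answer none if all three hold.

m₁+m₂+m₃ = -1 + 2 − 1 = 0  ✓
triangle: |4−2|=2 ≤ l₃=3 ≤ 4+2=6  ✓
parity: l₁+l₂+l₃ = 9 is odd  ✗

parity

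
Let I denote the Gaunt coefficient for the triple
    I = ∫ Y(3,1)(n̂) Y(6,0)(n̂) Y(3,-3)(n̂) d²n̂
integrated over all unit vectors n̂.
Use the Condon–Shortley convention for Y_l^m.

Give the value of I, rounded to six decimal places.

0.000000

m-sum = 1 + 0 − 3 = -2 ≠ 0 ⇒ I = 0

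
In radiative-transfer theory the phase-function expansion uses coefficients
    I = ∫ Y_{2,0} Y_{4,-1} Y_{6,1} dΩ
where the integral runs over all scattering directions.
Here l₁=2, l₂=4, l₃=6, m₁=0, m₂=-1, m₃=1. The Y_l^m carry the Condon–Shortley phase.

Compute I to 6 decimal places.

-0.230476

Checks pass: Σm=0; 12 even; l₃=6∈[2,6].
(2·2+1)(2·4+1)(2·6+1) = 585
Δ: 0! 4! 8! / 13! → 1/6435
sum: t=0:+1/2304 = 1/2304
3j²(2 4 6; 0 0 0) = Δ·Π!·Σ² = 5/143  (sign +1)
sum: t=0:+1/2880 = 1/2880
3j²(2 4 6; 0 -1 1) = Δ·Π!·Σ² = 14/429  (sign -1)
combine: 4πI² = 585·5/143·14/429 = 1050/1573
take √, sign -1: I = -0.23047581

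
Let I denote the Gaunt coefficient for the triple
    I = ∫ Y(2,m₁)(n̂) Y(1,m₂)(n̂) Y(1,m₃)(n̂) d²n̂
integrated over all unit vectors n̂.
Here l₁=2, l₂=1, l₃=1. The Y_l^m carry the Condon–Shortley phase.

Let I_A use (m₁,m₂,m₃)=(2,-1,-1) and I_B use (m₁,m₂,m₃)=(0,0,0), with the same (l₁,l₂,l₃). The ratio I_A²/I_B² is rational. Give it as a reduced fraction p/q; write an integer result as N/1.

l's match ⇒ only the (l;m) 3-j factors differ between A and B.
A: triangle coeff Δ(2,1,1) = 1/30; Σ_t [0,0]: t=0:+1/4 = 1/4; (3j)²=1/5 [(2 1 1; 2 -1 -1)], sign=+1
B: triangle coeff Δ(2,1,1) = 1/30; Σ_t [1,1]: t=1:−1/1 = -1/1; (3j)²=2/15 [(2 1 1; 0 0 0)], sign=+1
I_A²/I_B² = (1/5)/(2/15) = 3/2

3/2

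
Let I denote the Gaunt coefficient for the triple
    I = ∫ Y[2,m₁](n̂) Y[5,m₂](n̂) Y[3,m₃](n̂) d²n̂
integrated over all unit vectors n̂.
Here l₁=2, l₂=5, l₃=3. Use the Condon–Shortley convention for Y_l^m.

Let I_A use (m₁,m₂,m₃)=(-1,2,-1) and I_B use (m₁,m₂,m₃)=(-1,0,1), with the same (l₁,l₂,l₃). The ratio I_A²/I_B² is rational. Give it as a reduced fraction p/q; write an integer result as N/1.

Same 2,5,3: normalisation and zero-m 3j drop out of the ratio.
A: Δ: 4! 0! 6! / 11! → 1/2310; sum: t=3:−1/288 = -1/288; 3j²(2 5 3; -1 2 -1) = Δ·Π!·Σ² = 1/22  (sign -1)
B: Δ: 4! 0! 6! / 11! → 1/2310; sum: t=3:−1/288 = -1/288; 3j²(2 5 3; -1 0 1) = Δ·Π!·Σ² = 5/231  (sign -1)
I_A²/I_B² = (1/22)/(5/231) = 21/10

21/10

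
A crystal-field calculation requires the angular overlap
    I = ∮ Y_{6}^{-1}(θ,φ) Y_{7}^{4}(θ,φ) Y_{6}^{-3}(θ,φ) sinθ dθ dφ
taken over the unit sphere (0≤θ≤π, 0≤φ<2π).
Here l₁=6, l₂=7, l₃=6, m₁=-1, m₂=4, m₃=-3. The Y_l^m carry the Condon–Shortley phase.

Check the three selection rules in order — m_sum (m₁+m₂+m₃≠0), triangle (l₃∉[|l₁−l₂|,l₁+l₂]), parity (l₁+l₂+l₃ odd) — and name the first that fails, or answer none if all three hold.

azimuthal sum: -1 + 4 − 3 = 0  ✓
1 ≤ 6 ≤ 13 (triangle on l)  ✓
L = 6 + 7 + 6 = 19 (odd)  ✗

parity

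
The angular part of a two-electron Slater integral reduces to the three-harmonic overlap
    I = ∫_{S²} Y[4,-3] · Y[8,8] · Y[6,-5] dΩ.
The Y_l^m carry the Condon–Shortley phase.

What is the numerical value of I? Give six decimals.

Rules hold: Σm=0, L=18 even, 4≤6≤12.
N = 9·17·13 = 1989
Δ = 6!·2!·10!/19! = 1/23279256
Racah Σ t=2..4: t=2:+1/1658880 t=3:−1/518400 t=4:+1/1658880 = -1/1382400
⇒ 3j(4 8 6; 0 0 0)² = 504/46189, sgn -1
Racah Σ t=6..6: t=6:+1/2612736000 = 1/2612736000
⇒ 3j(4 8 6; -3 8 -5)² = 77/2907, sgn -1
4πI² = N·(3j₀)²·(3jₘ)² = 3528/6137
I = +1·√(0.574874/4π) = 0.21388548

0.213885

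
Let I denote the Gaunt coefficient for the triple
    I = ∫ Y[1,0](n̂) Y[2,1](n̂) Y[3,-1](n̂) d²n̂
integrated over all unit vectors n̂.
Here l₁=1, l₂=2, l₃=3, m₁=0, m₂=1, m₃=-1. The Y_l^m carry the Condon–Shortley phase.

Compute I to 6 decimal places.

Rules hold: Σm=0, L=6 even, 1≤3≤3.
N = 3·5·7 = 105
Δ = 0!·2!·4!/7! = 1/105
Racah Σ t=0..0: t=0:+1/4 = 1/4
⇒ 3j(1 2 3; 0 0 0)² = 3/35, sgn -1
Racah Σ t=0..0: t=0:+1/6 = 1/6
⇒ 3j(1 2 3; 0 1 -1)² = 8/105, sgn +1
4πI² = N·(3j₀)²·(3jₘ)² = 24/35
I = -1·√(0.685714/4π) = -0.23359668

-0.233597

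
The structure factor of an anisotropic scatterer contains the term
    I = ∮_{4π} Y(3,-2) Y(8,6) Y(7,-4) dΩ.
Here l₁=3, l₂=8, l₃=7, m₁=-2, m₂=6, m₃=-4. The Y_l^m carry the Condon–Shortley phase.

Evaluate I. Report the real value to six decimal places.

m-sum 0 ✓  L=18 even ✓  5≤7≤11 ✓
Π(2lᵢ+1) = 7×17×15 = 1785
triangle coeff Δ(3,8,7) = 1/5290740
Σ_t [1,3]: t=1:−1/7257600 t=2:+1/2073600 t=3:−1/7257600 = 1/4838400
(3j)²=252/20995 [(3 8 7; 0 0 0)], sign=-1
Σ_t [3,4]: t=3:−1/479001600 t=4:+1/174182400 = 1/273715200
(3j)²=49/3876 [(3 8 7; -2 6 -4)], sign=-1
⇒ 4πI² = 21609/79781
I = (+1)√(21609/79781/(4π)) = 0.14681238

0.146812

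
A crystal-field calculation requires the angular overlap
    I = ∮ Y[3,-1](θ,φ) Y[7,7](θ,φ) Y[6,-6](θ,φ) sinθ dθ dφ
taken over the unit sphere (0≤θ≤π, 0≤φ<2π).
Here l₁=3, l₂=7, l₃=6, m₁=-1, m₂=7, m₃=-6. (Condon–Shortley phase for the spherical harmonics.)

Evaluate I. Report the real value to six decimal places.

0.220392

Rules hold: Σm=0, L=16 even, 4≤6≤10.
N = 7·15·13 = 1365
Δ = 4!·2!·10!/17! = 1/2042040
Racah Σ t=1..3: t=1:−1/207360 t=2:+1/57600 t=3:−1/207360 = 1/129600
⇒ 3j(3 7 6; 0 0 0)² = 168/12155, sgn +1
Racah Σ t=4..4: t=4:+1/174182400 = 1/174182400
⇒ 3j(3 7 6; -1 7 -6)² = 11/340, sgn +1
4πI² = N·(3j₀)²·(3jₘ)² = 882/1445
I = +1·√(0.610381/4π) = 0.22039180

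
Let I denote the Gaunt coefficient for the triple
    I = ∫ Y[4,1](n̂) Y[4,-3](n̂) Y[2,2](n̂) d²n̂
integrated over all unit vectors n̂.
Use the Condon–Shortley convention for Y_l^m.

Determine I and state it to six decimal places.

0.159270

Rules hold: Σm=0, L=10 even, 0≤2≤8.
N = 9·9·5 = 405
Δ = 6!·2!·2!/11! = 1/13860
Racah Σ t=2..4: t=2:+1/192 t=3:−1/36 t=4:+1/192 = -5/288
⇒ 3j(4 4 2; 0 0 0)² = 20/693, sgn -1
Racah Σ t=1..1: t=1:−1/480 = -1/480
⇒ 3j(4 4 2; 1 -3 2)² = 3/110, sgn -1
4πI² = N·(3j₀)²·(3jₘ)² = 270/847
I = +1·√(0.318772/4π) = 0.15927046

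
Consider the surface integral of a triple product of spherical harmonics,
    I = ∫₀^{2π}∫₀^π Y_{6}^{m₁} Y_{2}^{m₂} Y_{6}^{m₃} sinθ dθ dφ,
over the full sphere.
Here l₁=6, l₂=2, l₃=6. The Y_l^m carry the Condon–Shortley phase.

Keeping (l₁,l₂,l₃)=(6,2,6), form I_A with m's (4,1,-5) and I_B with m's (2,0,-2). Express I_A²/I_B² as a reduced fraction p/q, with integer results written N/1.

Shared (l₁,l₂,l₃)=(6,2,6): N and (l;000)² cancel in I_A²/I_B².
A: Δ = 2!·10!·2!/15! = 1/90090; Racah Σ t=1..2: t=1:−1/725760 t=2:+1/7257600 = -1/806400; ⇒ 3j(6 2 6; 4 1 -5)² = 27/910, sgn +1
B: Δ = 2!·10!·2!/15! = 1/90090; Racah Σ t=0..2: t=0:+1/69120 t=1:−1/30240 t=2:+1/322560 = -1/64512; ⇒ 3j(6 2 6; 2 0 -2)² = 10/1001, sgn -1
I_A²/I_B² = (27/910)/(10/1001) = 297/100

297/100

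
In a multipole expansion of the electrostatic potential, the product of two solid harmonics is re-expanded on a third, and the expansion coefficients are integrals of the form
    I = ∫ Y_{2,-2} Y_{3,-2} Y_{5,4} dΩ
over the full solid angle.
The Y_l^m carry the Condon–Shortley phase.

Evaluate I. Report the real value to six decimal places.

0.268967

m-sum 0 ✓  L=10 even ✓  1≤5≤5 ✓
Π(2lᵢ+1) = 5×7×11 = 385
triangle coeff Δ(2,3,5) = 1/2310
Σ_t [0,0]: t=0:+1/144 = 1/144
(3j)²=10/231 [(2 3 5; 0 0 0)], sign=-1
Σ_t [0,0]: t=0:+1/2880 = 1/2880
(3j)²=3/55 [(2 3 5; -2 -2 4)], sign=-1
⇒ 4πI² = 10/11
I = (+1)√(10/11/(4π)) = 0.26896683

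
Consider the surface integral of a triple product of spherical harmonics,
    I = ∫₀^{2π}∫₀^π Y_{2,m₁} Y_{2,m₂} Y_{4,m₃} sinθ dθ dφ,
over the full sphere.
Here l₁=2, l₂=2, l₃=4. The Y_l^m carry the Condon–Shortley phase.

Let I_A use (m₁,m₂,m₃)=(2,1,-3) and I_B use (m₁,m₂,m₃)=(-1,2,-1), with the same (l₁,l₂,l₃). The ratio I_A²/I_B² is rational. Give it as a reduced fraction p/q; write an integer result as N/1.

Shared (l₁,l₂,l₃)=(2,2,4): N and (l;000)² cancel in I_A²/I_B².
A: Δ = 0!·4!·4!/9! = 1/630; Racah Σ t=0..0: t=0:+1/144 = 1/144; ⇒ 3j(2 2 4; 2 1 -3)² = 1/18, sgn -1
B: Δ = 0!·4!·4!/9! = 1/630; Racah Σ t=0..0: t=0:+1/144 = 1/144; ⇒ 3j(2 2 4; -1 2 -1)² = 1/126, sgn -1
I_A²/I_B² = (1/18)/(1/126) = 7/1

7/1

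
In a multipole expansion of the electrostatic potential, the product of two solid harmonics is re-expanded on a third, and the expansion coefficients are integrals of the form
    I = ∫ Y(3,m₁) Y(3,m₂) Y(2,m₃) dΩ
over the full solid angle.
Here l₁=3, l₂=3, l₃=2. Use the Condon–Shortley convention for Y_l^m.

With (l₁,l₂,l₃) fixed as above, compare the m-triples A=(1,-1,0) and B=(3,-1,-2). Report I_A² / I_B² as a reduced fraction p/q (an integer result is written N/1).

Same 3,3,2: normalisation and zero-m 3j drop out of the ratio.
A: Δ: 4! 2! 2! / 9! → 1/3780; sum: t=0:+1/96 t=1:−1/6 t=2:+1/16 = -3/32; 3j²(3 3 2; 1 -1 0) = Δ·Π!·Σ² = 3/140  (sign -1)
B: Δ: 4! 2! 2! / 9! → 1/3780; sum: t=0:+1/96 = 1/96; 3j²(3 3 2; 3 -1 -2) = Δ·Π!·Σ² = 1/42  (sign +1)
I_A²/I_B² = (3/140)/(1/42) = 9/10

9/10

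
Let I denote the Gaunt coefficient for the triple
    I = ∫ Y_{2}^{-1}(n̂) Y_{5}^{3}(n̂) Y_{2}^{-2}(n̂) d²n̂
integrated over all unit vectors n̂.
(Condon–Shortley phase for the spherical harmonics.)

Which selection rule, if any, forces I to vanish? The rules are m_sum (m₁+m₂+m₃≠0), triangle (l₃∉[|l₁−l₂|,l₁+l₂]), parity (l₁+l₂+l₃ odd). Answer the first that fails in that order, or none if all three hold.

m₁+m₂+m₃ = -1 + 3 − 2 = 0  ✓
triangle: |2−5|=3 ≤ l₃=2 ≤ 2+5=7  ✗
parity: l₁+l₂+l₃ = 9 is odd

triangle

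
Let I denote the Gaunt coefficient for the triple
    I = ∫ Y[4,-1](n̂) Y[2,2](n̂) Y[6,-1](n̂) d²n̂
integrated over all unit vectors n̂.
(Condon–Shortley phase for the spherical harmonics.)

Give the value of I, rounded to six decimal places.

-0.094091

m-sum 0 ✓  L=12 even ✓  2≤6≤6 ✓
Π(2lᵢ+1) = 9×5×13 = 585
triangle coeff Δ(4,2,6) = 1/6435
Σ_t [0,0]: t=0:+1/2304 = 1/2304
(3j)²=5/143 [(4 2 6; 0 0 0)], sign=+1
Σ_t [0,0]: t=0:+1/17280 = 1/17280
(3j)²=7/1287 [(4 2 6; -1 2 -1)], sign=-1
⇒ 4πI² = 175/1573
I = (-1)√(175/1573/(4π)) = -0.09409136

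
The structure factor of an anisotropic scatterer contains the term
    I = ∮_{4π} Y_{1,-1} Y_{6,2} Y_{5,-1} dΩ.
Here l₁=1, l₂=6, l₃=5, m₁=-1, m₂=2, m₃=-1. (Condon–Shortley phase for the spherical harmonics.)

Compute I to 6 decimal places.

0.216205

Rules hold: Σm=0, L=12 even, 5≤5≤7.
N = 3·13·11 = 429
Δ = 2!·0!·10!/13! = 1/858
Racah Σ t=1..1: t=1:−1/14400 = -1/14400
⇒ 3j(1 6 5; 0 0 0)² = 6/143, sgn +1
Racah Σ t=2..2: t=2:+1/34560 = 1/34560
⇒ 3j(1 6 5; -1 2 -1)² = 14/429, sgn +1
4πI² = N·(3j₀)²·(3jₘ)² = 84/143
I = +1·√(0.587413/4π) = 0.21620548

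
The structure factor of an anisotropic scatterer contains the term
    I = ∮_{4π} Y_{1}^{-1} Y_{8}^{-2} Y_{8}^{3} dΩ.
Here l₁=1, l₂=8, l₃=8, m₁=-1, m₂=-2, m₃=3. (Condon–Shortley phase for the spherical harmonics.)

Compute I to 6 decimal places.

0.000000

Σlᵢ=17 odd — θ-integrand is odd under cosθ→−cosθ; I=0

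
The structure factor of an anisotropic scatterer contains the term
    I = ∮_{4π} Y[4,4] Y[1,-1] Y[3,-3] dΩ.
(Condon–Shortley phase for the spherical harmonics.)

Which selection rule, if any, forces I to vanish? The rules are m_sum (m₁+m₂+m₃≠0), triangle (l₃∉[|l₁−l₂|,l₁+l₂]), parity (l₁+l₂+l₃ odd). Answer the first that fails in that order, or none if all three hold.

none

Σmᵢ = 0  ✓
l₃∈[|l₁−l₂|,l₁+l₂]=[3,5], have l₃=3  ✓
Σlᵢ = 8 ⇒ even  ✓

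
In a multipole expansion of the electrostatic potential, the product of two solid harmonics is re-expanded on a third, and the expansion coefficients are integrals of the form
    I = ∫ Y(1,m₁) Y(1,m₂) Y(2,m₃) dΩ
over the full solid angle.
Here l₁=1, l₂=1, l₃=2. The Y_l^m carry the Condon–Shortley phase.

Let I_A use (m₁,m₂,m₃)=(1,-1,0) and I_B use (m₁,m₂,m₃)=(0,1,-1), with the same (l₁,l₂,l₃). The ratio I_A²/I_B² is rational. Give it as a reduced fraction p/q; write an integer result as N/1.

Same 1,1,2: normalisation and zero-m 3j drop out of the ratio.
A: Δ: 0! 2! 2! / 5! → 1/30; sum: t=0:+1/4 = 1/4; 3j²(1 1 2; 1 -1 0) = Δ·Π!·Σ² = 1/30  (sign +1)
B: Δ: 0! 2! 2! / 5! → 1/30; sum: t=0:+1/2 = 1/2; 3j²(1 1 2; 0 1 -1) = Δ·Π!·Σ² = 1/10  (sign -1)
I_A²/I_B² = (1/30)/(1/10) = 1/3

1/3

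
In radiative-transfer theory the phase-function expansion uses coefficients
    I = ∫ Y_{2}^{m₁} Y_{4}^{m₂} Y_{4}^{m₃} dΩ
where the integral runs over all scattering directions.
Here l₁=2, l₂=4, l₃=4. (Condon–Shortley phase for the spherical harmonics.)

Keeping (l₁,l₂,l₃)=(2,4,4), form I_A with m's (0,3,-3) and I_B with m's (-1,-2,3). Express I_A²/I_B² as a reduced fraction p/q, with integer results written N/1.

7/75

Same 2,4,4: normalisation and zero-m 3j drop out of the ratio.
A: Δ: 2! 2! 6! / 11! → 1/13860; sum: t=1:−1/720 t=2:+1/480 = 1/1440; 3j²(2 4 4; 0 3 -3) = Δ·Π!·Σ² = 7/1980  (sign -1)
B: Δ: 2! 2! 6! / 11! → 1/13860; sum: t=1:−1/240 t=2:+1/1440 = -1/288; 3j²(2 4 4; -1 -2 3) = Δ·Π!·Σ² = 5/132  (sign +1)
I_A²/I_B² = (7/1980)/(5/132) = 7/75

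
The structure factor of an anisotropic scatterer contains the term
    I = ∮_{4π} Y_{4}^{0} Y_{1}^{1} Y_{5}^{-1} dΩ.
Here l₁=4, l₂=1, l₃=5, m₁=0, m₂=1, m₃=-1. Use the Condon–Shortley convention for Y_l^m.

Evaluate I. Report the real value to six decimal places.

-0.190188

Checks pass: Σm=0; 10 even; l₃=5∈[3,5].
(2·4+1)(2·1+1)(2·5+1) = 297
Δ: 0! 8! 2! / 11! → 1/495
sum: t=0:+1/576 = 1/576
3j²(4 1 5; 0 0 0) = Δ·Π!·Σ² = 5/99  (sign -1)
sum: t=0:+1/1152 = 1/1152
3j²(4 1 5; 0 1 -1) = Δ·Π!·Σ² = 1/33  (sign +1)
combine: 4πI² = 297·5/99·1/33 = 5/11
take √, sign -1: I = -0.19018827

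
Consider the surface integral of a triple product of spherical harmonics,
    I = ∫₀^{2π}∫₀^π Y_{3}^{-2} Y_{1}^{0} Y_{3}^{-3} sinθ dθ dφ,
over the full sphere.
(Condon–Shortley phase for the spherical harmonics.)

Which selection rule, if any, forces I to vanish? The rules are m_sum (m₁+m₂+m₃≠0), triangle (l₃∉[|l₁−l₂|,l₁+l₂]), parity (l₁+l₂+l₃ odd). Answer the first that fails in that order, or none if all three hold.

Σmᵢ = -5  ✗
l₃∈[|l₁−l₂|,l₁+l₂]=[2,4], have l₃=3
Σlᵢ = 7 ⇒ odd

m_sum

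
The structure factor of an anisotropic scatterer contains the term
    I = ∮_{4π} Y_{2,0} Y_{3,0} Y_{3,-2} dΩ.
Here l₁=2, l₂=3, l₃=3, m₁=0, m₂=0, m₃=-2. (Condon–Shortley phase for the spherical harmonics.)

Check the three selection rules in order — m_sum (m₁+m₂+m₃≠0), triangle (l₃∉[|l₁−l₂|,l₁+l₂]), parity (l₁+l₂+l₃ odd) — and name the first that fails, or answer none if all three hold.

m₁+m₂+m₃ = 0 + 0 − 2 = -2  ✗
triangle: |2−3|=1 ≤ l₃=3 ≤ 2+3=5
parity: l₁+l₂+l₃ = 8 is even

m_sum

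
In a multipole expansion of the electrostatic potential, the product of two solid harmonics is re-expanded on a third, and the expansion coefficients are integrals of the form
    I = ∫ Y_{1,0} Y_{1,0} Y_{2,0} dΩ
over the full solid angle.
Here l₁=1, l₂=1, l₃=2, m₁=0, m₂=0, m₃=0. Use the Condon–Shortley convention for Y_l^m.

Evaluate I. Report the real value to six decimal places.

Checks pass: Σm=0; 4 even; l₃=2∈[0,2].
(2·1+1)(2·1+1)(2·2+1) = 45
Δ: 0! 2! 2! / 5! → 1/30
sum: t=0:+1/1 = 1/1
3j²(1 1 2; 0 0 0) = Δ·Π!·Σ² = 2/15  (sign +1)
(m-triple is (0,0,0) — same symbol as above.)
combine: 4πI² = 45·2/15·2/15 = 4/5
take √, sign +1: I = 0.25231325

0.252313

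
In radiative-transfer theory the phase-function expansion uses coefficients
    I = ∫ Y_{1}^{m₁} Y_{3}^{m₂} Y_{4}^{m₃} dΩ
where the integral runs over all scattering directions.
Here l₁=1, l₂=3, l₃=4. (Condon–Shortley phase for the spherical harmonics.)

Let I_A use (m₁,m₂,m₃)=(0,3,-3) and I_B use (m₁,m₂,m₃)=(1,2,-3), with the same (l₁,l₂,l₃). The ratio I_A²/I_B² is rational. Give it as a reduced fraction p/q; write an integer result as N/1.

Same 1,3,4: normalisation and zero-m 3j drop out of the ratio.
A: Δ: 0! 2! 6! / 9! → 1/252; sum: t=0:+1/720 = 1/720; 3j²(1 3 4; 0 3 -3) = Δ·Π!·Σ² = 1/36  (sign -1)
B: Δ: 0! 2! 6! / 9! → 1/252; sum: t=0:+1/240 = 1/240; 3j²(1 3 4; 1 2 -3) = Δ·Π!·Σ² = 1/12  (sign -1)
I_A²/I_B² = (1/36)/(1/12) = 1/3

1/3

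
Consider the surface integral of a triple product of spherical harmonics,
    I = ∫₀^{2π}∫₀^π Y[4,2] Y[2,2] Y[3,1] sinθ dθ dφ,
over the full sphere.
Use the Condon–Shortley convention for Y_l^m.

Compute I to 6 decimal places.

0.000000

2 + 2 + 1 = 5 ≠ 0: azimuthal integral kills it; I = 0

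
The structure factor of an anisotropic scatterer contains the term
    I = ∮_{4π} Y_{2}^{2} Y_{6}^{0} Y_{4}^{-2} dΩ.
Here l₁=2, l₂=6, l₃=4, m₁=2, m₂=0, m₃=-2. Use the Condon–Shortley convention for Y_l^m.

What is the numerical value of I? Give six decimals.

m-sum 0 ✓  L=12 even ✓  4≤4≤8 ✓
Π(2lᵢ+1) = 5×13×9 = 585
triangle coeff Δ(2,6,4) = 1/6435
Σ_t [2,2]: t=2:+1/2304 = 1/2304
(3j)²=5/143 [(2 6 4; 0 0 0)], sign=+1
Σ_t [0,0]: t=0:+1/34560 = 1/34560
(3j)²=1/429 [(2 6 4; 2 0 -2)], sign=+1
⇒ 4πI² = 75/1573
I = (+1)√(75/1573/(4π)) = 0.06159725

0.061597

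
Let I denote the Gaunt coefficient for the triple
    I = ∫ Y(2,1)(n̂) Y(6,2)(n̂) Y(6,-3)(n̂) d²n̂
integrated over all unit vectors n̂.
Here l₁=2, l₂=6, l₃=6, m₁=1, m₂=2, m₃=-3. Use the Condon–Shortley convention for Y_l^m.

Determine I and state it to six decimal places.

Checks pass: Σm=0; 14 even; l₃=6∈[4,8].
(2·2+1)(2·6+1)(2·6+1) = 845
Δ: 2! 2! 10! / 15! → 1/90090
sum: t=0:+1/69120 t=1:−1/14400 t=2:+1/69120 = -7/172800
3j²(2 6 6; 0 0 0) = Δ·Π!·Σ² = 14/715  (sign -1)
sum: t=0:+1/161280 t=1:−1/60480 = -1/96768
3j²(2 6 6; 1 2 -3) = Δ·Π!·Σ² = 15/1001  (sign +1)
combine: 4πI² = 845·14/715·15/1001 = 30/121
take √, sign -1: I = -0.14046335

-0.140463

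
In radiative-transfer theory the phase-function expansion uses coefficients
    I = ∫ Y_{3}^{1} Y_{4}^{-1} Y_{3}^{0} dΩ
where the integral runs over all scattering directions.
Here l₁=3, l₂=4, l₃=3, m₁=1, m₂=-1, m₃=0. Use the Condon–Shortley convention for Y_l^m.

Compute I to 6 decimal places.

-0.099323

m-sum 0 ✓  L=10 even ✓  1≤3≤7 ✓
Π(2lᵢ+1) = 7×9×7 = 441
triangle coeff Δ(3,4,3) = 1/34650
Σ_t [1,3]: t=1:−1/72 t=2:+1/16 t=3:−1/72 = 5/144
(3j)²=2/77 [(3 4 3; 0 0 0)], sign=-1
Σ_t [0,2]: t=0:+1/288 t=1:−1/24 t=2:+1/48 = -5/288
(3j)²=5/462 [(3 4 3; 1 -1 0)], sign=+1
⇒ 4πI² = 15/121
I = (-1)√(15/121/(4π)) = -0.09932258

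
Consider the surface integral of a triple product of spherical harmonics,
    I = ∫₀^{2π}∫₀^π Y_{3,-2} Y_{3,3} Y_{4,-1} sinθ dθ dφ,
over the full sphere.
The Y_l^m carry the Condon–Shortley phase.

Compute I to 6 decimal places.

Rules hold: Σm=0, L=10 even, 0≤4≤6.
N = 7·7·9 = 441
Δ = 2!·4!·4!/11! = 1/34650
Racah Σ t=0..2: t=0:+1/72 t=1:−1/16 t=2:+1/72 = -5/144
⇒ 3j(3 3 4; 0 0 0)² = 2/77, sgn -1
Racah Σ t=2..2: t=2:+1/288 = 1/288
⇒ 3j(3 3 4; -2 3 -1)² = 5/231, sgn -1
4πI² = N·(3j₀)²·(3jₘ)² = 30/121
I = +1·√(0.247934/4π) = 0.14046335

0.140463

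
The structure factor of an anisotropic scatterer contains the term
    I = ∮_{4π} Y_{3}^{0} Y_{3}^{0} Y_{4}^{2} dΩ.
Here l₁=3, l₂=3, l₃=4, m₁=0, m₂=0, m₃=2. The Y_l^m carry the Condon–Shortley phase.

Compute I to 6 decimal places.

Σmᵢ = 2 ≠ 0, so the φ-integral vanishes; I = 0

0.000000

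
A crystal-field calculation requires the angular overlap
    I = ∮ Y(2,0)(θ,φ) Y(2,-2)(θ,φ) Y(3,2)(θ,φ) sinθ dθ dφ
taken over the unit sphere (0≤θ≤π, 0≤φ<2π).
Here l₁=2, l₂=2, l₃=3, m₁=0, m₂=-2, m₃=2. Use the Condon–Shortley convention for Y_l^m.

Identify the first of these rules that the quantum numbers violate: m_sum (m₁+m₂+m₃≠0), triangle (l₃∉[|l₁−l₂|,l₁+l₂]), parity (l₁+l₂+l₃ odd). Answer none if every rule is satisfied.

parity

azimuthal sum: 0 − 2 + 2 = 0  ✓
0 ≤ 3 ≤ 4 (triangle on l)  ✓
L = 2 + 2 + 3 = 7 (odd)  ✗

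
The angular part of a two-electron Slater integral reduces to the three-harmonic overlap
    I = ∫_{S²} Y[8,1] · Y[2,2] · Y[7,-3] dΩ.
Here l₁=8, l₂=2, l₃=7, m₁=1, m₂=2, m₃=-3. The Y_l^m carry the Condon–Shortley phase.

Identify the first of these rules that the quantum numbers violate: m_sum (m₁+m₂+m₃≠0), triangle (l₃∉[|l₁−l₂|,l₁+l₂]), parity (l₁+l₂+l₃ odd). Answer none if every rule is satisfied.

parity

m₁+m₂+m₃ = 1 + 2 − 3 = 0  ✓
triangle: |8−2|=6 ≤ l₃=7 ≤ 8+2=10  ✓
parity: l₁+l₂+l₃ = 17 is odd  ✗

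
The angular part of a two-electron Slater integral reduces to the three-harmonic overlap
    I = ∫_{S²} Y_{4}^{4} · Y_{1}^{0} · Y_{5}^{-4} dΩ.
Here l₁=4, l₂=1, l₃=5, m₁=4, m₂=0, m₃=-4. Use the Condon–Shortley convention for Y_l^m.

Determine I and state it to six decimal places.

Rules hold: Σm=0, L=10 even, 3≤5≤5.
N = 9·3·11 = 297
Δ = 0!·8!·2!/11! = 1/495
Racah Σ t=0..0: t=0:+1/576 = 1/576
⇒ 3j(4 1 5; 0 0 0)² = 5/99, sgn -1
Racah Σ t=0..0: t=0:+1/40320 = 1/40320
⇒ 3j(4 1 5; 4 0 -4)² = 1/55, sgn -1
4πI² = N·(3j₀)²·(3jₘ)² = 3/11
I = +1·√(0.272727/4π) = 0.14731920

0.147319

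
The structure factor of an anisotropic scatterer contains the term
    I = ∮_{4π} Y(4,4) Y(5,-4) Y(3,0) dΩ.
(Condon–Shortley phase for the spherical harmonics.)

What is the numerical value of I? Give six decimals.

Checks pass: Σm=0; 12 even; l₃=3∈[1,9].
(2·4+1)(2·5+1)(2·3+1) = 693
Δ: 6! 2! 4! / 13! → 1/180180
sum: t=2:+1/576 t=3:−1/144 t=4:+1/576 = -1/288
3j²(4 5 3; 0 0 0) = Δ·Π!·Σ² = 20/1001  (sign +1)
sum: t=0:+1/8640 = 1/8640
3j²(4 5 3; 4 -4 0) = Δ·Π!·Σ² = 28/715  (sign -1)
combine: 4πI² = 693·20/1001·28/715 = 1008/1859
take √, sign -1: I = -0.20772350

-0.207724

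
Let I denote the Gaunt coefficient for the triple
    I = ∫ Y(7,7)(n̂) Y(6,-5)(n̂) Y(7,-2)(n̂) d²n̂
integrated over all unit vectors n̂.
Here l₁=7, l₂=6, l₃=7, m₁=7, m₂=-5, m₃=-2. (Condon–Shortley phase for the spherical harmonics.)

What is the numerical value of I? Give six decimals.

-0.092634

m-sum 0 ✓  L=20 even ✓  1≤7≤13 ✓
Π(2lᵢ+1) = 15×13×15 = 2925
triangle coeff Δ(7,6,7) = 1/2444321880
Σ_t [0,6]: t=0:+1/2612736000 t=1:−1/20736000 t=2:+1/1658880 t=3:−1/746496 t=4:+1/1658880 t=5:−1/20736000 t=6:+1/2612736000 = -1/4354560
(3j)²=1000/138567 [(7 6 7; 0 0 0)], sign=+1
Σ_t [0,0]: t=0:+1/3483648000 = 1/3483648000
(3j)²=33/6460 [(7 6 7; 7 -5 -2)], sign=-1
⇒ 4πI² = 11250/104329
I = (-1)√(11250/104329/(4π)) = -0.09263366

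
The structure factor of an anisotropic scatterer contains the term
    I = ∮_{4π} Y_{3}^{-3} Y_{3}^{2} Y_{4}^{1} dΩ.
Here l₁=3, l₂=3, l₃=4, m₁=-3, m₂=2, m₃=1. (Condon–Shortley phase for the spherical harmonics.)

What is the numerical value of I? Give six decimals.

m-sum 0 ✓  L=10 even ✓  0≤4≤6 ✓
Π(2lᵢ+1) = 7×7×9 = 441
triangle coeff Δ(3,3,4) = 1/34650
Σ_t [0,2]: t=0:+1/72 t=1:−1/16 t=2:+1/72 = -5/144
(3j)²=2/77 [(3 3 4; 0 0 0)], sign=-1
Σ_t [2,2]: t=2:+1/288 = 1/288
(3j)²=5/231 [(3 3 4; -3 2 1)], sign=-1
⇒ 4πI² = 30/121
I = (+1)√(30/121/(4π)) = 0.14046335

0.140463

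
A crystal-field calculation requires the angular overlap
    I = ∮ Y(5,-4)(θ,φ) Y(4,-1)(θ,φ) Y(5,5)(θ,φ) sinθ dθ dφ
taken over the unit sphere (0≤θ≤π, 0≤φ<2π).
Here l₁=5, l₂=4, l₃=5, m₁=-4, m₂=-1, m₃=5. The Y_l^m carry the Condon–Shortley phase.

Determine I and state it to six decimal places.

Rules hold: Σm=0, L=14 even, 1≤5≤9.
N = 11·9·11 = 1089
Δ = 4!·6!·4!/15! = 1/3153150
Racah Σ t=0..4: t=0:+1/69120 t=1:−1/1728 t=2:+1/576 t=3:−1/1728 t=4:+1/69120 = 7/11520
⇒ 3j(5 4 5; 0 0 0)² = 2/143, sgn -1
Racah Σ t=3..3: t=3:−1/103680 = -1/103680
⇒ 3j(5 4 5; -4 -1 5)² = 4/143, sgn -1
4πI² = N·(3j₀)²·(3jₘ)² = 72/169
I = +1·√(0.426036/4π) = 0.18412721

0.184127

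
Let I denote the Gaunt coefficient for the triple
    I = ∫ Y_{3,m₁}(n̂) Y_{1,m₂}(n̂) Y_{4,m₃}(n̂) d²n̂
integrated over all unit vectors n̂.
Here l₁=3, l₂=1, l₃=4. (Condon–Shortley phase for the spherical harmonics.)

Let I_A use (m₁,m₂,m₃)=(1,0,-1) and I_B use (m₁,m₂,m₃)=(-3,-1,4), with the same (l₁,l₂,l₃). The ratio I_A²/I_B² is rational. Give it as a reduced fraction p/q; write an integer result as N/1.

Shared (l₁,l₂,l₃)=(3,1,4): N and (l;000)² cancel in I_A²/I_B².
A: Δ = 0!·6!·2!/9! = 1/252; Racah Σ t=0..0: t=0:+1/48 = 1/48; ⇒ 3j(3 1 4; 1 0 -1)² = 5/84, sgn -1
B: Δ = 0!·6!·2!/9! = 1/252; Racah Σ t=0..0: t=0:+1/1440 = 1/1440; ⇒ 3j(3 1 4; -3 -1 4)² = 1/9, sgn +1
I_A²/I_B² = (5/84)/(1/9) = 15/28

15/28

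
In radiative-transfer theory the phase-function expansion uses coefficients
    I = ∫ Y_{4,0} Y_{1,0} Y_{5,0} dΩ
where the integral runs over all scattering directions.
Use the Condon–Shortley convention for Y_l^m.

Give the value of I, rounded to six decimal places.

0.245532

Checks pass: Σm=0; 10 even; l₃=5∈[3,5].
(2·4+1)(2·1+1)(2·5+1) = 297
Δ: 0! 8! 2! / 11! → 1/495
sum: t=0:+1/576 = 1/576
3j²(4 1 5; 0 0 0) = Δ·Π!·Σ² = 5/99  (sign -1)
(m-triple is (0,0,0) — same symbol as above.)
combine: 4πI² = 297·5/99·5/99 = 25/33
take √, sign +1: I = 0.24553200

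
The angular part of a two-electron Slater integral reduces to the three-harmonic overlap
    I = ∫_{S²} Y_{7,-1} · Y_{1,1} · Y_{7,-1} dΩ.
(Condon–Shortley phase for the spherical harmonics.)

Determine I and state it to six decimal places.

m-sum = -1 + 1 − 1 = -1 ≠ 0 ⇒ I = 0

0.000000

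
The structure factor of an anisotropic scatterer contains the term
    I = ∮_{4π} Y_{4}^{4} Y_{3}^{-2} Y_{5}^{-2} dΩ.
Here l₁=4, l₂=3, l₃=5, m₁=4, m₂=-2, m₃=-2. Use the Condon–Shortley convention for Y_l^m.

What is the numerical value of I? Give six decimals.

Rules hold: Σm=0, L=12 even, 1≤5≤7.
N = 9·7·11 = 693
Δ = 2!·6!·4!/13! = 1/180180
Racah Σ t=0..2: t=0:+1/576 t=1:−1/144 t=2:+1/576 = -1/288
⇒ 3j(4 3 5; 0 0 0)² = 20/1001, sgn +1
Racah Σ t=0..0: t=0:+1/8640 = 1/8640
⇒ 3j(4 3 5; 4 -2 -2)² = 14/1287, sgn -1
4πI² = N·(3j₀)²·(3jₘ)² = 280/1859
I = -1·√(0.150619/4π) = -0.10947990

-0.109480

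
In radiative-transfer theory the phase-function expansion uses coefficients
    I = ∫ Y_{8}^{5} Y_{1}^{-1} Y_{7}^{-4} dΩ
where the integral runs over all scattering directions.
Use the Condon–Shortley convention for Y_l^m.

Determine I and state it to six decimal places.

Checks pass: Σm=0; 16 even; l₃=7∈[7,9].
(2·8+1)(2·1+1)(2·7+1) = 765
Δ: 2! 14! 0! / 17! → 1/2040
sum: t=1:−1/25401600 = -1/25401600
3j²(8 1 7; 0 0 0) = Δ·Π!·Σ² = 8/255  (sign +1)
sum: t=0:+1/479001600 = 1/479001600
3j²(8 1 7; 5 -1 -4) = Δ·Π!·Σ² = 13/340  (sign -1)
combine: 4πI² = 765·8/255·13/340 = 78/85
take √, sign -1: I = -0.27022959

-0.270230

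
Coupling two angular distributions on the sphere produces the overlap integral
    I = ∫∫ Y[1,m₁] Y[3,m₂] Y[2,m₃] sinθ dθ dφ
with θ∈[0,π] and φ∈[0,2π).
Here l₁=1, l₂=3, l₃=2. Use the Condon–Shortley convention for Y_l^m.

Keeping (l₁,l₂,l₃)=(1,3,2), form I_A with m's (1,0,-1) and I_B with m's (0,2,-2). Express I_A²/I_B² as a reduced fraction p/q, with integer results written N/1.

3/5

Same 1,3,2: normalisation and zero-m 3j drop out of the ratio.
A: Δ: 2! 0! 4! / 7! → 1/105; sum: t=0:+1/12 = 1/12; 3j²(1 3 2; 1 0 -1) = Δ·Π!·Σ² = 1/35  (sign -1)
B: Δ: 2! 0! 4! / 7! → 1/105; sum: t=1:−1/24 = -1/24; 3j²(1 3 2; 0 2 -2) = Δ·Π!·Σ² = 1/21  (sign -1)
I_A²/I_B² = (1/35)/(1/21) = 3/5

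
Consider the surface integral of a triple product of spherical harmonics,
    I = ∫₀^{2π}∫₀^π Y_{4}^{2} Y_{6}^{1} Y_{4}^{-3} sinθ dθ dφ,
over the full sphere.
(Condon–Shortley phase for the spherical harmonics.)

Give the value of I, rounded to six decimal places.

0.160153

m-sum 0 ✓  L=14 even ✓  2≤4≤10 ✓
Π(2lᵢ+1) = 9×13×9 = 1053
triangle coeff Δ(4,6,4) = 1/1261260
Σ_t [2,4]: t=2:+1/4608 t=3:−1/1296 t=4:+1/4608 = -7/20736
(3j)²=20/1287 [(4 6 4; 0 0 0)], sign=-1
Σ_t [1,2]: t=1:−1/86400 t=2:+1/11520 = 13/172800
(3j)²=13/660 [(4 6 4; 2 1 -3)], sign=-1
⇒ 4πI² = 39/121
I = (+1)√(39/121/(4π)) = 0.16015286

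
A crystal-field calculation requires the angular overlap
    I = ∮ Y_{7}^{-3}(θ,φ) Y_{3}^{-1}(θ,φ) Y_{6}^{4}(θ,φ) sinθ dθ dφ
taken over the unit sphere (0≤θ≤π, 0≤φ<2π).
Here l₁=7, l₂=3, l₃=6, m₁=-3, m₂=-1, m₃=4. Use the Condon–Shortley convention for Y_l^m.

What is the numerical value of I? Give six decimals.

0.163772

Rules hold: Σm=0, L=16 even, 4≤6≤10.
N = 15·7·13 = 1365
Δ = 4!·10!·2!/17! = 1/2042040
Racah Σ t=1..3: t=1:−1/207360 t=2:+1/57600 t=3:−1/207360 = 1/129600
⇒ 3j(7 3 6; 0 0 0)² = 168/12155, sgn +1
Racah Σ t=0..2: t=0:+1/174182400 t=1:−1/2177280 t=2:+1/645120 = 191/174182400
⇒ 3j(7 3 6; -3 -1 4)² = 36481/2042040, sgn +1
4πI² = N·(3j₀)²·(3jₘ)² = 766101/2272985
I = +1·√(0.337046/4π) = 0.16377205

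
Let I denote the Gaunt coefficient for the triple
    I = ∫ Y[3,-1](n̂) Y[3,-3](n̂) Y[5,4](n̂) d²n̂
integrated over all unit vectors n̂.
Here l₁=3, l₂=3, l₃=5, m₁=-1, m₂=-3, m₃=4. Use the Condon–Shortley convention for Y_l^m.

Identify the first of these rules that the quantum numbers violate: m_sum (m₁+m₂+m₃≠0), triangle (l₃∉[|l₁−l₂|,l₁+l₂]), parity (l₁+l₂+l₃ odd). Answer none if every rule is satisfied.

m₁+m₂+m₃ = -1 − 3 + 4 = 0  ✓
triangle: |3−3|=0 ≤ l₃=5 ≤ 3+3=6  ✓
parity: l₁+l₂+l₃ = 11 is odd  ✗

parity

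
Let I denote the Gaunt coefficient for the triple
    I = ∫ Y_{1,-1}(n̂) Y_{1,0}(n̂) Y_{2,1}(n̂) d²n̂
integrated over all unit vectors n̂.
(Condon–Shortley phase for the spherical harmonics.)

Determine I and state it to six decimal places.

-0.218510

m-sum 0 ✓  L=4 even ✓  0≤2≤2 ✓
Π(2lᵢ+1) = 3×3×5 = 45
triangle coeff Δ(1,1,2) = 1/30
Σ_t [0,0]: t=0:+1/1 = 1/1
(3j)²=2/15 [(1 1 2; 0 0 0)], sign=+1
Σ_t [0,0]: t=0:+1/2 = 1/2
(3j)²=1/10 [(1 1 2; -1 0 1)], sign=-1
⇒ 4πI² = 3/5
I = (-1)√(3/5/(4π)) = -0.21850969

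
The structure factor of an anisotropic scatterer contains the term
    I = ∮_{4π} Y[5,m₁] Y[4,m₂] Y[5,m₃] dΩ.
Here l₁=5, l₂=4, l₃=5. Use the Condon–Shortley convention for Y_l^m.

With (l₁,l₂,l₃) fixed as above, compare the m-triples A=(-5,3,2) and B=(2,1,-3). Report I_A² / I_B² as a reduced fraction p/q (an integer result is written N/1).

7/5

Shared (l₁,l₂,l₃)=(5,4,5): N and (l;000)² cancel in I_A²/I_B².
A: Δ = 4!·6!·4!/15! = 1/3153150; Racah Σ t=4..4: t=4:+1/103680 = 1/103680; ⇒ 3j(5 4 5; -5 3 2)² = 7/429, sgn -1
B: Δ = 4!·6!·4!/15! = 1/3153150; Racah Σ t=1..3: t=1:−1/6912 t=2:+1/2880 t=3:−1/17280 = 1/6912; ⇒ 3j(5 4 5; 2 1 -3)² = 5/429, sgn +1
I_A²/I_B² = (7/429)/(5/429) = 7/5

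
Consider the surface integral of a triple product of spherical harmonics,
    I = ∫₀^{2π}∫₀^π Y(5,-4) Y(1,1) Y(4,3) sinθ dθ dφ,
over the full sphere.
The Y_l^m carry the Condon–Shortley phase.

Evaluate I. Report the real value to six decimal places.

0.294638

m-sum 0 ✓  L=10 even ✓  4≤4≤6 ✓
Π(2lᵢ+1) = 11×3×9 = 297
triangle coeff Δ(5,1,4) = 1/495
Σ_t [1,1]: t=1:−1/576 = -1/576
(3j)²=5/99 [(5 1 4; 0 0 0)], sign=-1
Σ_t [2,2]: t=2:+1/10080 = 1/10080
(3j)²=4/55 [(5 1 4; -4 1 3)], sign=-1
⇒ 4πI² = 12/11
I = (+1)√(12/11/(4π)) = 0.29463840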